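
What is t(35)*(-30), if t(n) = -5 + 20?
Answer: -450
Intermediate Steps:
t(n) = 15
t(35)*(-30) = 15*(-30) = -450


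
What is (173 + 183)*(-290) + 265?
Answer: -102975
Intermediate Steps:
(173 + 183)*(-290) + 265 = 356*(-290) + 265 = -103240 + 265 = -102975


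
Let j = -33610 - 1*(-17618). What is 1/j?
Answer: -1/15992 ≈ -6.2531e-5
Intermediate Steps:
j = -15992 (j = -33610 + 17618 = -15992)
1/j = 1/(-15992) = -1/15992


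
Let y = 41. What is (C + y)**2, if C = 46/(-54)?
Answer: 1175056/729 ≈ 1611.9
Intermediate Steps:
C = -23/27 (C = 46*(-1/54) = -23/27 ≈ -0.85185)
(C + y)**2 = (-23/27 + 41)**2 = (1084/27)**2 = 1175056/729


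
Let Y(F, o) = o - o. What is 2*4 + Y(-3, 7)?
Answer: 8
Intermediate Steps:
Y(F, o) = 0
2*4 + Y(-3, 7) = 2*4 + 0 = 8 + 0 = 8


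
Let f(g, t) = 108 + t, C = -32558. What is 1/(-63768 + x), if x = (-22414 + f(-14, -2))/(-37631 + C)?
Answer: -70189/4475789844 ≈ -1.5682e-5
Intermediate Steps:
x = 22308/70189 (x = (-22414 + (108 - 2))/(-37631 - 32558) = (-22414 + 106)/(-70189) = -22308*(-1/70189) = 22308/70189 ≈ 0.31783)
1/(-63768 + x) = 1/(-63768 + 22308/70189) = 1/(-4475789844/70189) = -70189/4475789844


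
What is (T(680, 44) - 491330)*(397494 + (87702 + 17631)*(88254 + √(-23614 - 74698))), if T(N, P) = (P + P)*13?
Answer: -4556992618070136 - 103265523876*I*√24578 ≈ -4.557e+15 - 1.6189e+13*I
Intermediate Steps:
T(N, P) = 26*P (T(N, P) = (2*P)*13 = 26*P)
(T(680, 44) - 491330)*(397494 + (87702 + 17631)*(88254 + √(-23614 - 74698))) = (26*44 - 491330)*(397494 + (87702 + 17631)*(88254 + √(-23614 - 74698))) = (1144 - 491330)*(397494 + 105333*(88254 + √(-98312))) = -490186*(397494 + 105333*(88254 + 2*I*√24578)) = -490186*(397494 + (9296058582 + 210666*I*√24578)) = -490186*(9296456076 + 210666*I*√24578) = -4556992618070136 - 103265523876*I*√24578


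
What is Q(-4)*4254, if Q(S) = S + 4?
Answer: 0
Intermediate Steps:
Q(S) = 4 + S
Q(-4)*4254 = (4 - 4)*4254 = 0*4254 = 0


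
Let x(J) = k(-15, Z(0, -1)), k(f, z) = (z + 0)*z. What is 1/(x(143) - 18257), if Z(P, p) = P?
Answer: -1/18257 ≈ -5.4774e-5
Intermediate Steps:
k(f, z) = z**2 (k(f, z) = z*z = z**2)
x(J) = 0 (x(J) = 0**2 = 0)
1/(x(143) - 18257) = 1/(0 - 18257) = 1/(-18257) = -1/18257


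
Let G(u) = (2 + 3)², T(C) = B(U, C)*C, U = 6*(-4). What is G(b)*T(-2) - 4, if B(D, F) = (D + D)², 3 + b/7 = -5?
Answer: -115204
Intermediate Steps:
b = -56 (b = -21 + 7*(-5) = -21 - 35 = -56)
U = -24
B(D, F) = 4*D² (B(D, F) = (2*D)² = 4*D²)
T(C) = 2304*C (T(C) = (4*(-24)²)*C = (4*576)*C = 2304*C)
G(u) = 25 (G(u) = 5² = 25)
G(b)*T(-2) - 4 = 25*(2304*(-2)) - 4 = 25*(-4608) - 4 = -115200 - 4 = -115204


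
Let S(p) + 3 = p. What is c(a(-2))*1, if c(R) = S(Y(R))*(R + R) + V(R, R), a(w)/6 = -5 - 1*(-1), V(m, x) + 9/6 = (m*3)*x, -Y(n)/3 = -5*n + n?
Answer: 31389/2 ≈ 15695.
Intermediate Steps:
Y(n) = 12*n (Y(n) = -3*(-5*n + n) = -(-12)*n = 12*n)
S(p) = -3 + p
V(m, x) = -3/2 + 3*m*x (V(m, x) = -3/2 + (m*3)*x = -3/2 + (3*m)*x = -3/2 + 3*m*x)
a(w) = -24 (a(w) = 6*(-5 - 1*(-1)) = 6*(-5 + 1) = 6*(-4) = -24)
c(R) = -3/2 + 3*R**2 + 2*R*(-3 + 12*R) (c(R) = (-3 + 12*R)*(R + R) + (-3/2 + 3*R*R) = (-3 + 12*R)*(2*R) + (-3/2 + 3*R**2) = 2*R*(-3 + 12*R) + (-3/2 + 3*R**2) = -3/2 + 3*R**2 + 2*R*(-3 + 12*R))
c(a(-2))*1 = (-3/2 - 6*(-24) + 27*(-24)**2)*1 = (-3/2 + 144 + 27*576)*1 = (-3/2 + 144 + 15552)*1 = (31389/2)*1 = 31389/2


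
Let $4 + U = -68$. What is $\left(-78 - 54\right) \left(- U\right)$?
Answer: $-9504$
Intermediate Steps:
$U = -72$ ($U = -4 - 68 = -72$)
$\left(-78 - 54\right) \left(- U\right) = \left(-78 - 54\right) \left(\left(-1\right) \left(-72\right)\right) = \left(-132\right) 72 = -9504$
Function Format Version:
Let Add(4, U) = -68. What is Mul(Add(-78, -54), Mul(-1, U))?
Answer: -9504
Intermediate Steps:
U = -72 (U = Add(-4, -68) = -72)
Mul(Add(-78, -54), Mul(-1, U)) = Mul(Add(-78, -54), Mul(-1, -72)) = Mul(-132, 72) = -9504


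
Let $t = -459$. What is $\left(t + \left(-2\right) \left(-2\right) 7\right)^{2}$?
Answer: $185761$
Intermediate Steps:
$\left(t + \left(-2\right) \left(-2\right) 7\right)^{2} = \left(-459 + \left(-2\right) \left(-2\right) 7\right)^{2} = \left(-459 + 4 \cdot 7\right)^{2} = \left(-459 + 28\right)^{2} = \left(-431\right)^{2} = 185761$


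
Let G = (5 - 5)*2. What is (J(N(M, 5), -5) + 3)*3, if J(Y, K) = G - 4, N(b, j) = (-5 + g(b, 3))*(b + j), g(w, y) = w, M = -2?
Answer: -3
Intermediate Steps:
G = 0 (G = 0*2 = 0)
N(b, j) = (-5 + b)*(b + j)
J(Y, K) = -4 (J(Y, K) = 0 - 4 = -4)
(J(N(M, 5), -5) + 3)*3 = (-4 + 3)*3 = -1*3 = -3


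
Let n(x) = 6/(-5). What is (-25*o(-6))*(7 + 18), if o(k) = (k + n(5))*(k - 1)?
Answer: -31500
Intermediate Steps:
n(x) = -6/5 (n(x) = 6*(-⅕) = -6/5)
o(k) = (-1 + k)*(-6/5 + k) (o(k) = (k - 6/5)*(k - 1) = (-6/5 + k)*(-1 + k) = (-1 + k)*(-6/5 + k))
(-25*o(-6))*(7 + 18) = (-25*(6/5 + (-6)² - 11/5*(-6)))*(7 + 18) = -25*(6/5 + 36 + 66/5)*25 = -25*252/5*25 = -1260*25 = -31500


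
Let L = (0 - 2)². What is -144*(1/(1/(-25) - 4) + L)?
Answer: -54576/101 ≈ -540.36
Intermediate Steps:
L = 4 (L = (-2)² = 4)
-144*(1/(1/(-25) - 4) + L) = -144*(1/(1/(-25) - 4) + 4) = -144*(1/(-1/25 - 4) + 4) = -144*(1/(-101/25) + 4) = -144*(-25/101 + 4) = -144*379/101 = -54576/101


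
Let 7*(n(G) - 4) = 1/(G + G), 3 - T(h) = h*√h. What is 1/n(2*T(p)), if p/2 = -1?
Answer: 53396/213921 + 56*I*√2/213921 ≈ 0.24961 + 0.00037021*I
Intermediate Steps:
p = -2 (p = 2*(-1) = -2)
T(h) = 3 - h^(3/2) (T(h) = 3 - h*√h = 3 - h^(3/2))
n(G) = 4 + 1/(14*G) (n(G) = 4 + 1/(7*(G + G)) = 4 + 1/(7*((2*G))) = 4 + (1/(2*G))/7 = 4 + 1/(14*G))
1/n(2*T(p)) = 1/(4 + 1/(14*((2*(3 - (-2)^(3/2)))))) = 1/(4 + 1/(14*((2*(3 - (-2)*I*√2))))) = 1/(4 + 1/(14*((2*(3 + 2*I*√2))))) = 1/(4 + 1/(14*(6 + 4*I*√2)))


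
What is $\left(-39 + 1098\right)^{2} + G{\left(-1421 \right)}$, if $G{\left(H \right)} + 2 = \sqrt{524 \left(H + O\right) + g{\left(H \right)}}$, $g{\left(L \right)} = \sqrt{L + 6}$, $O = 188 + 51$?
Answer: $1121479 + \sqrt{-619368 + i \sqrt{1415}} \approx 1.1215 \cdot 10^{6} + 787.0 i$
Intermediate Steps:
$O = 239$
$g{\left(L \right)} = \sqrt{6 + L}$
$G{\left(H \right)} = -2 + \sqrt{125236 + \sqrt{6 + H} + 524 H}$ ($G{\left(H \right)} = -2 + \sqrt{524 \left(H + 239\right) + \sqrt{6 + H}} = -2 + \sqrt{524 \left(239 + H\right) + \sqrt{6 + H}} = -2 + \sqrt{\left(125236 + 524 H\right) + \sqrt{6 + H}} = -2 + \sqrt{125236 + \sqrt{6 + H} + 524 H}$)
$\left(-39 + 1098\right)^{2} + G{\left(-1421 \right)} = \left(-39 + 1098\right)^{2} - \left(2 - \sqrt{125236 + \sqrt{6 - 1421} + 524 \left(-1421\right)}\right) = 1059^{2} - \left(2 - \sqrt{125236 + \sqrt{-1415} - 744604}\right) = 1121481 - \left(2 - \sqrt{125236 + i \sqrt{1415} - 744604}\right) = 1121481 - \left(2 - \sqrt{-619368 + i \sqrt{1415}}\right) = 1121479 + \sqrt{-619368 + i \sqrt{1415}}$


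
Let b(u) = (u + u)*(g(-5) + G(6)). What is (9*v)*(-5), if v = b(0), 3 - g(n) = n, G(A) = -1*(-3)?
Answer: 0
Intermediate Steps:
G(A) = 3
g(n) = 3 - n
b(u) = 22*u (b(u) = (u + u)*((3 - 1*(-5)) + 3) = (2*u)*((3 + 5) + 3) = (2*u)*(8 + 3) = (2*u)*11 = 22*u)
v = 0 (v = 22*0 = 0)
(9*v)*(-5) = (9*0)*(-5) = 0*(-5) = 0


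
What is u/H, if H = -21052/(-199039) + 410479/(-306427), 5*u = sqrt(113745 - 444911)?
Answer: -60990923653*I*sqrt(331166)/376252142385 ≈ -93.284*I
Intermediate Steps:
u = I*sqrt(331166)/5 (u = sqrt(113745 - 444911)/5 = sqrt(-331166)/5 = (I*sqrt(331166))/5 = I*sqrt(331166)/5 ≈ 115.09*I)
H = -75250428477/60990923653 (H = -21052*(-1/199039) + 410479*(-1/306427) = 21052/199039 - 410479/306427 = -75250428477/60990923653 ≈ -1.2338)
u/H = (I*sqrt(331166)/5)/(-75250428477/60990923653) = (I*sqrt(331166)/5)*(-60990923653/75250428477) = -60990923653*I*sqrt(331166)/376252142385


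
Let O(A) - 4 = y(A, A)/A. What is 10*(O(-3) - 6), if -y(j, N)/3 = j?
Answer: -50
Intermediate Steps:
y(j, N) = -3*j
O(A) = 1 (O(A) = 4 + (-3*A)/A = 4 - 3 = 1)
10*(O(-3) - 6) = 10*(1 - 6) = 10*(-5) = -50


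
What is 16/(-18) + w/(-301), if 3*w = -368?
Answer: -1304/2709 ≈ -0.48136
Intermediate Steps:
w = -368/3 (w = (1/3)*(-368) = -368/3 ≈ -122.67)
16/(-18) + w/(-301) = 16/(-18) - 368/3/(-301) = 16*(-1/18) - 368/3*(-1/301) = -8/9 + 368/903 = -1304/2709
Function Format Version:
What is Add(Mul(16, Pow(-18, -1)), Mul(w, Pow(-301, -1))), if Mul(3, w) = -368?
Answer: Rational(-1304, 2709) ≈ -0.48136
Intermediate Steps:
w = Rational(-368, 3) (w = Mul(Rational(1, 3), -368) = Rational(-368, 3) ≈ -122.67)
Add(Mul(16, Pow(-18, -1)), Mul(w, Pow(-301, -1))) = Add(Mul(16, Pow(-18, -1)), Mul(Rational(-368, 3), Pow(-301, -1))) = Add(Mul(16, Rational(-1, 18)), Mul(Rational(-368, 3), Rational(-1, 301))) = Add(Rational(-8, 9), Rational(368, 903)) = Rational(-1304, 2709)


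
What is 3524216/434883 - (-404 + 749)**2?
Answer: -51758424859/434883 ≈ -1.1902e+5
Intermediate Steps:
3524216/434883 - (-404 + 749)**2 = 3524216*(1/434883) - 1*345**2 = 3524216/434883 - 1*119025 = 3524216/434883 - 119025 = -51758424859/434883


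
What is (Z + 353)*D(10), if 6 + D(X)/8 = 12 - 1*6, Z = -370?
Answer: 0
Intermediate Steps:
D(X) = 0 (D(X) = -48 + 8*(12 - 1*6) = -48 + 8*(12 - 6) = -48 + 8*6 = -48 + 48 = 0)
(Z + 353)*D(10) = (-370 + 353)*0 = -17*0 = 0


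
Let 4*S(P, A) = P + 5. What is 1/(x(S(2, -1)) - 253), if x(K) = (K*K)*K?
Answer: -64/15849 ≈ -0.0040381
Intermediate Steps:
S(P, A) = 5/4 + P/4 (S(P, A) = (P + 5)/4 = (5 + P)/4 = 5/4 + P/4)
x(K) = K³ (x(K) = K²*K = K³)
1/(x(S(2, -1)) - 253) = 1/((5/4 + (¼)*2)³ - 253) = 1/((5/4 + ½)³ - 253) = 1/((7/4)³ - 253) = 1/(343/64 - 253) = 1/(-15849/64) = -64/15849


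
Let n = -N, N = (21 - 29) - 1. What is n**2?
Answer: 81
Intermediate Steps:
N = -9 (N = -8 - 1 = -9)
n = 9 (n = -1*(-9) = 9)
n**2 = 9**2 = 81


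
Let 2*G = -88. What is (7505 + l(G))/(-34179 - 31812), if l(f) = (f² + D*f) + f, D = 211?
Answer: -113/65991 ≈ -0.0017124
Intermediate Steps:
G = -44 (G = (½)*(-88) = -44)
l(f) = f² + 212*f (l(f) = (f² + 211*f) + f = f² + 212*f)
(7505 + l(G))/(-34179 - 31812) = (7505 - 44*(212 - 44))/(-34179 - 31812) = (7505 - 44*168)/(-65991) = (7505 - 7392)*(-1/65991) = 113*(-1/65991) = -113/65991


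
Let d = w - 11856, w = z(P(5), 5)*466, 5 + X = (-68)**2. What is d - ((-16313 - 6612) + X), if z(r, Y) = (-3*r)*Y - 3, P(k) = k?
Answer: -29898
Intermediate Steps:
X = 4619 (X = -5 + (-68)**2 = -5 + 4624 = 4619)
z(r, Y) = -3 - 3*Y*r (z(r, Y) = -3*Y*r - 3 = -3 - 3*Y*r)
w = -36348 (w = (-3 - 3*5*5)*466 = (-3 - 75)*466 = -78*466 = -36348)
d = -48204 (d = -36348 - 11856 = -48204)
d - ((-16313 - 6612) + X) = -48204 - ((-16313 - 6612) + 4619) = -48204 - (-22925 + 4619) = -48204 - 1*(-18306) = -48204 + 18306 = -29898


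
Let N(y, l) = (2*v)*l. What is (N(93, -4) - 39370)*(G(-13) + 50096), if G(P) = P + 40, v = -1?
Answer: -1972941526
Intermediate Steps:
G(P) = 40 + P
N(y, l) = -2*l (N(y, l) = (2*(-1))*l = -2*l)
(N(93, -4) - 39370)*(G(-13) + 50096) = (-2*(-4) - 39370)*((40 - 13) + 50096) = (8 - 39370)*(27 + 50096) = -39362*50123 = -1972941526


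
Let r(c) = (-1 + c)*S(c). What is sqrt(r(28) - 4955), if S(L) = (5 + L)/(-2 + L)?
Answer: 7*I*sqrt(67886)/26 ≈ 70.148*I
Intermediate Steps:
S(L) = (5 + L)/(-2 + L)
r(c) = (-1 + c)*(5 + c)/(-2 + c) (r(c) = (-1 + c)*((5 + c)/(-2 + c)) = (-1 + c)*(5 + c)/(-2 + c))
sqrt(r(28) - 4955) = sqrt((-1 + 28)*(5 + 28)/(-2 + 28) - 4955) = sqrt(27*33/26 - 4955) = sqrt((1/26)*27*33 - 4955) = sqrt(891/26 - 4955) = sqrt(-127939/26) = 7*I*sqrt(67886)/26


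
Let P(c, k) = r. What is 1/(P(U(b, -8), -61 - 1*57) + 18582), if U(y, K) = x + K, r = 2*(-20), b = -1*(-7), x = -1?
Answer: 1/18542 ≈ 5.3932e-5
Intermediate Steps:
b = 7
r = -40
U(y, K) = -1 + K
P(c, k) = -40
1/(P(U(b, -8), -61 - 1*57) + 18582) = 1/(-40 + 18582) = 1/18542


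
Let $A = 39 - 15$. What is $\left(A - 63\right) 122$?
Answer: $-4758$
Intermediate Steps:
$A = 24$
$\left(A - 63\right) 122 = \left(24 - 63\right) 122 = \left(-39\right) 122 = -4758$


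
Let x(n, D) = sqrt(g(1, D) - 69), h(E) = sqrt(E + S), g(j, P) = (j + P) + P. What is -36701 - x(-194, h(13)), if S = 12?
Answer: -36701 - I*sqrt(58) ≈ -36701.0 - 7.6158*I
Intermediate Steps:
g(j, P) = j + 2*P (g(j, P) = (P + j) + P = j + 2*P)
h(E) = sqrt(12 + E) (h(E) = sqrt(E + 12) = sqrt(12 + E))
x(n, D) = sqrt(-68 + 2*D) (x(n, D) = sqrt((1 + 2*D) - 69) = sqrt(-68 + 2*D))
-36701 - x(-194, h(13)) = -36701 - sqrt(-68 + 2*sqrt(12 + 13)) = -36701 - sqrt(-68 + 2*sqrt(25)) = -36701 - sqrt(-68 + 2*5) = -36701 - sqrt(-68 + 10) = -36701 - sqrt(-58) = -36701 - I*sqrt(58)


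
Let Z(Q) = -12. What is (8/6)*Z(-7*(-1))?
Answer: -16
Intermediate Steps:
(8/6)*Z(-7*(-1)) = (8/6)*(-12) = (8*(1/6))*(-12) = (4/3)*(-12) = -16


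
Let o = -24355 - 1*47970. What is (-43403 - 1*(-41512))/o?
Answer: 1891/72325 ≈ 0.026146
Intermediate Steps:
o = -72325 (o = -24355 - 47970 = -72325)
(-43403 - 1*(-41512))/o = (-43403 - 1*(-41512))/(-72325) = (-43403 + 41512)*(-1/72325) = -1891*(-1/72325) = 1891/72325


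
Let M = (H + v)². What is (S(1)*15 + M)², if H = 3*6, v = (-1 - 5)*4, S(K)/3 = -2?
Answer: 2916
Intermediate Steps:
S(K) = -6 (S(K) = 3*(-2) = -6)
v = -24 (v = -6*4 = -24)
H = 18
M = 36 (M = (18 - 24)² = (-6)² = 36)
(S(1)*15 + M)² = (-6*15 + 36)² = (-90 + 36)² = (-54)² = 2916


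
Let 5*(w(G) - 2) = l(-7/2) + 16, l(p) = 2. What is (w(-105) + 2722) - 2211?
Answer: 2583/5 ≈ 516.60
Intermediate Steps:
w(G) = 28/5 (w(G) = 2 + (2 + 16)/5 = 2 + (⅕)*18 = 2 + 18/5 = 28/5)
(w(-105) + 2722) - 2211 = (28/5 + 2722) - 2211 = 13638/5 - 2211 = 2583/5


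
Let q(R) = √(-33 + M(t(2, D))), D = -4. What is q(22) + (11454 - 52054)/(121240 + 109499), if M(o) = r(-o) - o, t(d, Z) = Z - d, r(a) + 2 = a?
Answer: -40600/230739 + I*√23 ≈ -0.17596 + 4.7958*I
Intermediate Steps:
r(a) = -2 + a
M(o) = -2 - 2*o (M(o) = (-2 - o) - o = -2 - 2*o)
q(R) = I*√23 (q(R) = √(-33 + (-2 - 2*(-4 - 1*2))) = √(-33 + (-2 - 2*(-4 - 2))) = √(-33 + (-2 - 2*(-6))) = √(-33 + (-2 + 12)) = √(-33 + 10) = √(-23) = I*√23)
q(22) + (11454 - 52054)/(121240 + 109499) = I*√23 + (11454 - 52054)/(121240 + 109499) = I*√23 - 40600/230739 = -40600/230739 + I*√23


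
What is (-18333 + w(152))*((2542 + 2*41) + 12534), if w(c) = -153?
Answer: -280210788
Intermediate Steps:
(-18333 + w(152))*((2542 + 2*41) + 12534) = (-18333 - 153)*((2542 + 2*41) + 12534) = -18486*((2542 + 82) + 12534) = -18486*(2624 + 12534) = -18486*15158 = -280210788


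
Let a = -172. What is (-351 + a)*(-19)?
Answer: 9937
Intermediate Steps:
(-351 + a)*(-19) = (-351 - 172)*(-19) = -523*(-19) = 9937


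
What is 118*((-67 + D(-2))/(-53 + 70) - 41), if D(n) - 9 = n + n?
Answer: -89562/17 ≈ -5268.4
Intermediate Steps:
D(n) = 9 + 2*n (D(n) = 9 + (n + n) = 9 + 2*n)
118*((-67 + D(-2))/(-53 + 70) - 41) = 118*((-67 + (9 + 2*(-2)))/(-53 + 70) - 41) = 118*((-67 + (9 - 4))/17 - 41) = 118*((-67 + 5)*(1/17) - 41) = 118*(-62*1/17 - 41) = 118*(-62/17 - 41) = 118*(-759/17) = -89562/17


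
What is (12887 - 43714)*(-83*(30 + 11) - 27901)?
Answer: 965008408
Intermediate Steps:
(12887 - 43714)*(-83*(30 + 11) - 27901) = -30827*(-83*41 - 27901) = -30827*(-3403 - 27901) = -30827*(-31304) = 965008408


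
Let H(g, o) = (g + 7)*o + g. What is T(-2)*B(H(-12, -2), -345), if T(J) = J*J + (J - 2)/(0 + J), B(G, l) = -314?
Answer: -1884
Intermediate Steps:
H(g, o) = g + o*(7 + g) (H(g, o) = (7 + g)*o + g = o*(7 + g) + g = g + o*(7 + g))
T(J) = J² + (-2 + J)/J
T(-2)*B(H(-12, -2), -345) = ((-2 - 2 + (-2)³)/(-2))*(-314) = -(-2 - 2 - 8)/2*(-314) = -½*(-12)*(-314) = 6*(-314) = -1884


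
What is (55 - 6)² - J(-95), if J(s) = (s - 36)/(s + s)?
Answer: 456059/190 ≈ 2400.3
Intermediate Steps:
J(s) = (-36 + s)/(2*s) (J(s) = (-36 + s)/((2*s)) = (-36 + s)*(1/(2*s)) = (-36 + s)/(2*s))
(55 - 6)² - J(-95) = (55 - 6)² - (-36 - 95)/(2*(-95)) = 49² - (-1)*(-131)/(2*95) = 2401 - 1*131/190 = 2401 - 131/190 = 456059/190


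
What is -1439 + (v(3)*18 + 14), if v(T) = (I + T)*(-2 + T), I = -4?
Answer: -1443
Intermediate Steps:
v(T) = (-4 + T)*(-2 + T)
-1439 + (v(3)*18 + 14) = -1439 + ((8 + 3² - 6*3)*18 + 14) = -1439 + ((8 + 9 - 18)*18 + 14) = -1439 + (-1*18 + 14) = -1439 + (-18 + 14) = -1439 - 4 = -1443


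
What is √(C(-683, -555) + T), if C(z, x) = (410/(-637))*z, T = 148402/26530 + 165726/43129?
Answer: √24838692843992951429285/7437380405 ≈ 21.191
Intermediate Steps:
T = 5398570319/572106185 (T = 148402*(1/26530) + 165726*(1/43129) = 74201/13265 + 165726/43129 = 5398570319/572106185 ≈ 9.4363)
C(z, x) = -410*z/637 (C(z, x) = (410*(-1/637))*z = -410*z/637)
√(C(-683, -555) + T) = √(-410/637*(-683) + 5398570319/572106185) = √(280030/637 + 5398570319/572106185) = √(23377969182679/52061662835) = √24838692843992951429285/7437380405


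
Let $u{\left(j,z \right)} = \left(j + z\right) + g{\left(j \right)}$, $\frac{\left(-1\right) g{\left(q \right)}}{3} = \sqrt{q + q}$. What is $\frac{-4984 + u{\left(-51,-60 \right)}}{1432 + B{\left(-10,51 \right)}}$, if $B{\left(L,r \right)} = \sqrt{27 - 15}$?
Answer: $- \frac{1824010}{512653} + \frac{5095 \sqrt{3}}{1025306} - \frac{1074 i \sqrt{102}}{512653} + \frac{9 i \sqrt{34}}{1025306} \approx -3.5494 - 0.021107 i$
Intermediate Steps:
$B{\left(L,r \right)} = 2 \sqrt{3}$ ($B{\left(L,r \right)} = \sqrt{12} = 2 \sqrt{3}$)
$g{\left(q \right)} = - 3 \sqrt{2} \sqrt{q}$ ($g{\left(q \right)} = - 3 \sqrt{q + q} = - 3 \sqrt{2 q} = - 3 \sqrt{2} \sqrt{q}$)
$u{\left(j,z \right)} = j + z - 3 \sqrt{2} \sqrt{j}$ ($u{\left(j,z \right)} = \left(j + z\right) - 3 \sqrt{2} \sqrt{j} = j + z - 3 \sqrt{2} \sqrt{j}$)
$\frac{-4984 + u{\left(-51,-60 \right)}}{1432 + B{\left(-10,51 \right)}} = \frac{-4984 - \left(111 + 3 \sqrt{2} \sqrt{-51}\right)}{1432 + 2 \sqrt{3}} = \frac{-4984 - \left(111 + 3 \sqrt{2} i \sqrt{51}\right)}{1432 + 2 \sqrt{3}} = \frac{-4984 - \left(111 + 3 i \sqrt{102}\right)}{1432 + 2 \sqrt{3}} = \frac{-5095 - 3 i \sqrt{102}}{1432 + 2 \sqrt{3}}$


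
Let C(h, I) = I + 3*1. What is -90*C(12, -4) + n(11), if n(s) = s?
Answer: 101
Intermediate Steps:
C(h, I) = 3 + I (C(h, I) = I + 3 = 3 + I)
-90*C(12, -4) + n(11) = -90*(3 - 4) + 11 = -90*(-1) + 11 = 90 + 11 = 101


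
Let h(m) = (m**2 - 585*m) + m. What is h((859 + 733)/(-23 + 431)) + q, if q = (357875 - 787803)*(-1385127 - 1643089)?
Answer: 3386280514925833/2601 ≈ 1.3019e+12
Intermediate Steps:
q = 1301914848448 (q = -429928*(-3028216) = 1301914848448)
h(m) = m**2 - 584*m
h((859 + 733)/(-23 + 431)) + q = ((859 + 733)/(-23 + 431))*(-584 + (859 + 733)/(-23 + 431)) + 1301914848448 = (1592/408)*(-584 + 1592/408) + 1301914848448 = (1592*(1/408))*(-584 + 1592*(1/408)) + 1301914848448 = 199*(-584 + 199/51)/51 + 1301914848448 = (199/51)*(-29585/51) + 1301914848448 = -5887415/2601 + 1301914848448 = 3386280514925833/2601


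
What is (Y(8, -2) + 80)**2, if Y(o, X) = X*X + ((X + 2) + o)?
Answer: 8464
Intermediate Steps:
Y(o, X) = 2 + X + o + X**2 (Y(o, X) = X**2 + ((2 + X) + o) = X**2 + (2 + X + o) = 2 + X + o + X**2)
(Y(8, -2) + 80)**2 = ((2 - 2 + 8 + (-2)**2) + 80)**2 = ((2 - 2 + 8 + 4) + 80)**2 = (12 + 80)**2 = 92**2 = 8464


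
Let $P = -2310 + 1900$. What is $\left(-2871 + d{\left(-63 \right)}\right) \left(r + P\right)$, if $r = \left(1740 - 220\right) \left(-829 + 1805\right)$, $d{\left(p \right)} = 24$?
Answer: $-4222414170$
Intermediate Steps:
$P = -410$
$r = 1483520$ ($r = 1520 \cdot 976 = 1483520$)
$\left(-2871 + d{\left(-63 \right)}\right) \left(r + P\right) = \left(-2871 + 24\right) \left(1483520 - 410\right) = \left(-2847\right) 1483110 = -4222414170$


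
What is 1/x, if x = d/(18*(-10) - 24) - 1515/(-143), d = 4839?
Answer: -9724/127639 ≈ -0.076184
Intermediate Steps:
x = -127639/9724 (x = 4839/(18*(-10) - 24) - 1515/(-143) = 4839/(-180 - 24) - 1515*(-1/143) = 4839/(-204) + 1515/143 = 4839*(-1/204) + 1515/143 = -1613/68 + 1515/143 = -127639/9724 ≈ -13.126)
1/x = 1/(-127639/9724) = -9724/127639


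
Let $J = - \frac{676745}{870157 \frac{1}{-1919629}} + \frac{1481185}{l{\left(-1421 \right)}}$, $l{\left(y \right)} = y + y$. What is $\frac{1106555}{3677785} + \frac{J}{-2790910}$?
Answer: $- \frac{12497849067855460667}{53439237302731903924} \approx -0.23387$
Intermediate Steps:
$l{\left(y \right)} = 2 y$
$J = \frac{3690751425557365}{2472986194}$ ($J = - \frac{676745}{870157 \frac{1}{-1919629}} + \frac{1481185}{2 \left(-1421\right)} = - \frac{676745}{870157 \left(- \frac{1}{1919629}\right)} + \frac{1481185}{-2842} = - \frac{676745}{- \frac{870157}{1919629}} + 1481185 \left(- \frac{1}{2842}\right) = \left(-676745\right) \left(- \frac{1919629}{870157}\right) - \frac{1481185}{2842} = \frac{1299099327605}{870157} - \frac{1481185}{2842} = \frac{3690751425557365}{2472986194} \approx 1.4924 \cdot 10^{6}$)
$\frac{1106555}{3677785} + \frac{J}{-2790910} = \frac{1106555}{3677785} + \frac{3690751425557365}{2472986194 \left(-2790910\right)} = 1106555 \cdot \frac{1}{3677785} + \frac{3690751425557365}{2472986194} \left(- \frac{1}{2790910}\right) = \frac{221311}{735557} - \frac{38850015005867}{72651388407332} = - \frac{12497849067855460667}{53439237302731903924}$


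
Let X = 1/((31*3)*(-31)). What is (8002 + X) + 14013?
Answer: 63469244/2883 ≈ 22015.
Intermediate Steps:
X = -1/2883 (X = 1/(93*(-31)) = 1/(-2883) = -1/2883 ≈ -0.00034686)
(8002 + X) + 14013 = (8002 - 1/2883) + 14013 = 23069765/2883 + 14013 = 63469244/2883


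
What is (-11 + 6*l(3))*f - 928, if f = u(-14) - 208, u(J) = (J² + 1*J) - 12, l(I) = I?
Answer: -1194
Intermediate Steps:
u(J) = -12 + J + J² (u(J) = (J² + J) - 12 = (J + J²) - 12 = -12 + J + J²)
f = -38 (f = (-12 - 14 + (-14)²) - 208 = (-12 - 14 + 196) - 208 = 170 - 208 = -38)
(-11 + 6*l(3))*f - 928 = (-11 + 6*3)*(-38) - 928 = (-11 + 18)*(-38) - 928 = 7*(-38) - 928 = -266 - 928 = -1194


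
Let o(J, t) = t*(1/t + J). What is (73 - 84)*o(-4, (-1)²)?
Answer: 33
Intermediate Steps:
o(J, t) = t*(J + 1/t)
(73 - 84)*o(-4, (-1)²) = (73 - 84)*(1 - 4*(-1)²) = -11*(1 - 4*1) = -11*(1 - 4) = -11*(-3) = 33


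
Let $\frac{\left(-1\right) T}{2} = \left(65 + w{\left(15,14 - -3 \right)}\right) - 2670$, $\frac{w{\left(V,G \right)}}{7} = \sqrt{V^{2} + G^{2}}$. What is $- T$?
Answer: $-5210 + 14 \sqrt{514} \approx -4892.6$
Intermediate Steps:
$w{\left(V,G \right)} = 7 \sqrt{G^{2} + V^{2}}$ ($w{\left(V,G \right)} = 7 \sqrt{V^{2} + G^{2}} = 7 \sqrt{G^{2} + V^{2}}$)
$T = 5210 - 14 \sqrt{514}$ ($T = - 2 \left(\left(65 + 7 \sqrt{\left(14 - -3\right)^{2} + 15^{2}}\right) - 2670\right) = - 2 \left(\left(65 + 7 \sqrt{\left(14 + 3\right)^{2} + 225}\right) - 2670\right) = - 2 \left(\left(65 + 7 \sqrt{17^{2} + 225}\right) - 2670\right) = - 2 \left(\left(65 + 7 \sqrt{289 + 225}\right) - 2670\right) = - 2 \left(\left(65 + 7 \sqrt{514}\right) - 2670\right) = - 2 \left(-2605 + 7 \sqrt{514}\right) = 5210 - 14 \sqrt{514} \approx 4892.6$)
$- T = - (5210 - 14 \sqrt{514}) = -5210 + 14 \sqrt{514}$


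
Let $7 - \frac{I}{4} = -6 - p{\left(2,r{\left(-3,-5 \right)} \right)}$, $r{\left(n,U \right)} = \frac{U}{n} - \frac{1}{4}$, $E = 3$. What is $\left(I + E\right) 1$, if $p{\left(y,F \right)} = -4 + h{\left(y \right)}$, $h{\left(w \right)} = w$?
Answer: $47$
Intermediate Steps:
$r{\left(n,U \right)} = - \frac{1}{4} + \frac{U}{n}$ ($r{\left(n,U \right)} = \frac{U}{n} - \frac{1}{4} = - \frac{1}{4} + \frac{U}{n}$)
$p{\left(y,F \right)} = -4 + y$
$I = 44$ ($I = 28 - 4 \left(-6 - \left(-4 + 2\right)\right) = 28 - 4 \left(-6 - -2\right) = 28 - 4 \left(-6 + 2\right) = 28 - -16 = 28 + 16 = 44$)
$\left(I + E\right) 1 = \left(44 + 3\right) 1 = 47 \cdot 1 = 47$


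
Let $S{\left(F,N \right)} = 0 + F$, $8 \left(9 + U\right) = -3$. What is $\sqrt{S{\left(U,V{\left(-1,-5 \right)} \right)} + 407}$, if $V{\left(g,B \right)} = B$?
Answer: $\frac{\sqrt{6362}}{4} \approx 19.941$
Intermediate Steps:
$U = - \frac{75}{8}$ ($U = -9 + \frac{1}{8} \left(-3\right) = -9 - \frac{3}{8} = - \frac{75}{8} \approx -9.375$)
$S{\left(F,N \right)} = F$
$\sqrt{S{\left(U,V{\left(-1,-5 \right)} \right)} + 407} = \sqrt{- \frac{75}{8} + 407} = \sqrt{\frac{3181}{8}} = \frac{\sqrt{6362}}{4}$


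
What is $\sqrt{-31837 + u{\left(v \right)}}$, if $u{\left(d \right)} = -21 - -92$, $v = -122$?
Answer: $i \sqrt{31766} \approx 178.23 i$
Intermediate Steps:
$u{\left(d \right)} = 71$ ($u{\left(d \right)} = -21 + 92 = 71$)
$\sqrt{-31837 + u{\left(v \right)}} = \sqrt{-31837 + 71} = \sqrt{-31766} = i \sqrt{31766}$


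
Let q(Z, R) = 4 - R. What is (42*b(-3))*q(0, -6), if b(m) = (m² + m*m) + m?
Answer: 6300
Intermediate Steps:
b(m) = m + 2*m² (b(m) = (m² + m²) + m = 2*m² + m = m + 2*m²)
(42*b(-3))*q(0, -6) = (42*(-3*(1 + 2*(-3))))*(4 - 1*(-6)) = (42*(-3*(1 - 6)))*(4 + 6) = (42*(-3*(-5)))*10 = (42*15)*10 = 630*10 = 6300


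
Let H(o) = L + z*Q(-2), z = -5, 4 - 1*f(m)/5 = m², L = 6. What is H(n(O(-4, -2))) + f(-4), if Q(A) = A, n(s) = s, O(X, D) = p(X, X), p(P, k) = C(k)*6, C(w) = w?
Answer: -44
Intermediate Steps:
f(m) = 20 - 5*m²
p(P, k) = 6*k (p(P, k) = k*6 = 6*k)
O(X, D) = 6*X
H(o) = 16 (H(o) = 6 - 5*(-2) = 6 + 10 = 16)
H(n(O(-4, -2))) + f(-4) = 16 + (20 - 5*(-4)²) = 16 + (20 - 5*16) = 16 + (20 - 80) = 16 - 60 = -44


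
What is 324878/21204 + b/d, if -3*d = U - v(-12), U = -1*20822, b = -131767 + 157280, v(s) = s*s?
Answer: 1054290638/55570383 ≈ 18.972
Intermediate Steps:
v(s) = s²
b = 25513
U = -20822
d = 20966/3 (d = -(-20822 - 1*(-12)²)/3 = -(-20822 - 1*144)/3 = -(-20822 - 144)/3 = -⅓*(-20966) = 20966/3 ≈ 6988.7)
324878/21204 + b/d = 324878/21204 + 25513/(20966/3) = 324878*(1/21204) + 25513*(3/20966) = 162439/10602 + 76539/20966 = 1054290638/55570383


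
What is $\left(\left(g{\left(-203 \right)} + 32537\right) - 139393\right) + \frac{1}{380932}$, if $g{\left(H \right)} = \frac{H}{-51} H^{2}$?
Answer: $\frac{1110710478623}{19427532} \approx 57172.0$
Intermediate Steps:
$g{\left(H \right)} = - \frac{H^{3}}{51}$ ($g{\left(H \right)} = H \left(- \frac{1}{51}\right) H^{2} = - \frac{H}{51} H^{2} = - \frac{H^{3}}{51}$)
$\left(\left(g{\left(-203 \right)} + 32537\right) - 139393\right) + \frac{1}{380932} = \left(\left(- \frac{\left(-203\right)^{3}}{51} + 32537\right) - 139393\right) + \frac{1}{380932} = \left(\left(\left(- \frac{1}{51}\right) \left(-8365427\right) + 32537\right) - 139393\right) + \frac{1}{380932} = \left(\left(\frac{8365427}{51} + 32537\right) - 139393\right) + \frac{1}{380932} = \left(\frac{10024814}{51} - 139393\right) + \frac{1}{380932} = \frac{2915771}{51} + \frac{1}{380932} = \frac{1110710478623}{19427532}$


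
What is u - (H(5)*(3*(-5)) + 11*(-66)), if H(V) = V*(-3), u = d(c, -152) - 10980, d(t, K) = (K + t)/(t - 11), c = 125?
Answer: -398211/38 ≈ -10479.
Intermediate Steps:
d(t, K) = (K + t)/(-11 + t)
u = -417249/38 (u = (-152 + 125)/(-11 + 125) - 10980 = -27/114 - 10980 = (1/114)*(-27) - 10980 = -9/38 - 10980 = -417249/38 ≈ -10980.)
H(V) = -3*V
u - (H(5)*(3*(-5)) + 11*(-66)) = -417249/38 - ((-3*5)*(3*(-5)) + 11*(-66)) = -417249/38 - (-15*(-15) - 726) = -417249/38 - (225 - 726) = -417249/38 - 1*(-501) = -417249/38 + 501 = -398211/38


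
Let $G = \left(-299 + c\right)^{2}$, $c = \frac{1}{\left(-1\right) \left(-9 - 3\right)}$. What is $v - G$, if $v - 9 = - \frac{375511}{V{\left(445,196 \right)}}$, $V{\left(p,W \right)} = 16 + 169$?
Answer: $- \frac{2434149089}{26640} \approx -91372.0$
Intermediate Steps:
$c = \frac{1}{12}$ ($c = \frac{1}{\left(-1\right) \left(-12\right)} = \frac{1}{12} \approx 0.083333$)
$V{\left(p,W \right)} = 185$
$v = - \frac{373846}{185}$ ($v = 9 - \frac{375511}{185} = - \frac{373846}{185} \approx -2020.8$)
$G = \frac{12866569}{144}$ ($G = \left(-299 + \frac{1}{12}\right)^{2} = \left(- \frac{3587}{12}\right)^{2} = \frac{12866569}{144} \approx 89351.0$)
$v - G = - \frac{373846}{185} - \frac{12866569}{144} = - \frac{2434149089}{26640}$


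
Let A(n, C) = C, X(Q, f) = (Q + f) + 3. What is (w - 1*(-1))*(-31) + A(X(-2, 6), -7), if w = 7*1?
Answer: -255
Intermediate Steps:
X(Q, f) = 3 + Q + f
w = 7
(w - 1*(-1))*(-31) + A(X(-2, 6), -7) = (7 - 1*(-1))*(-31) - 7 = (7 + 1)*(-31) - 7 = 8*(-31) - 7 = -248 - 7 = -255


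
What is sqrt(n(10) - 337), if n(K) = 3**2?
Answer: 2*I*sqrt(82) ≈ 18.111*I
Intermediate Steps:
n(K) = 9
sqrt(n(10) - 337) = sqrt(9 - 337) = sqrt(-328) = 2*I*sqrt(82)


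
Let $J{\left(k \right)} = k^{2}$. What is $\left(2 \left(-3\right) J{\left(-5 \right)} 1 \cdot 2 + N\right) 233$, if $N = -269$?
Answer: $-132577$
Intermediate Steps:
$\left(2 \left(-3\right) J{\left(-5 \right)} 1 \cdot 2 + N\right) 233 = \left(2 \left(-3\right) \left(-5\right)^{2} \cdot 1 \cdot 2 - 269\right) 233 = \left(\left(-6\right) 25 \cdot 1 \cdot 2 - 269\right) 233 = \left(\left(-150\right) 1 \cdot 2 - 269\right) 233 = \left(\left(-150\right) 2 - 269\right) 233 = \left(-300 - 269\right) 233 = \left(-569\right) 233 = -132577$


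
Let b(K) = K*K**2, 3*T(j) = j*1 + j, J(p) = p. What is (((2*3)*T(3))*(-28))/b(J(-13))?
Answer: 336/2197 ≈ 0.15294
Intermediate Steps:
T(j) = 2*j/3 (T(j) = (j*1 + j)/3 = (j + j)/3 = (2*j)/3 = 2*j/3)
b(K) = K**3
(((2*3)*T(3))*(-28))/b(J(-13)) = (((2*3)*((2/3)*3))*(-28))/((-13)**3) = ((6*2)*(-28))/(-2197) = (12*(-28))*(-1/2197) = -336*(-1/2197) = 336/2197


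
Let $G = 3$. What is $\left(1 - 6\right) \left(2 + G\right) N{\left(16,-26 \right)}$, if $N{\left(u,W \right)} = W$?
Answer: $650$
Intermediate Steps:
$\left(1 - 6\right) \left(2 + G\right) N{\left(16,-26 \right)} = \left(1 - 6\right) \left(2 + 3\right) \left(-26\right) = \left(1 - 6\right) 5 \left(-26\right) = \left(-5\right) 5 \left(-26\right) = \left(-25\right) \left(-26\right) = 650$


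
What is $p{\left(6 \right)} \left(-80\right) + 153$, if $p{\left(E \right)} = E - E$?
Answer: $153$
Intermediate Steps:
$p{\left(E \right)} = 0$
$p{\left(6 \right)} \left(-80\right) + 153 = 0 \left(-80\right) + 153 = 0 + 153 = 153$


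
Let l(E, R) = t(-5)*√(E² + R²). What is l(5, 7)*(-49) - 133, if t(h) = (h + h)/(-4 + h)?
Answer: -133 - 490*√74/9 ≈ -601.35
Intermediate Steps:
t(h) = 2*h/(-4 + h) (t(h) = (2*h)/(-4 + h) = 2*h/(-4 + h))
l(E, R) = 10*√(E² + R²)/9 (l(E, R) = (2*(-5)/(-4 - 5))*√(E² + R²) = (2*(-5)/(-9))*√(E² + R²) = (2*(-5)*(-⅑))*√(E² + R²) = 10*√(E² + R²)/9)
l(5, 7)*(-49) - 133 = (10*√(5² + 7²)/9)*(-49) - 133 = (10*√(25 + 49)/9)*(-49) - 133 = (10*√74/9)*(-49) - 133 = -490*√74/9 - 133 = -133 - 490*√74/9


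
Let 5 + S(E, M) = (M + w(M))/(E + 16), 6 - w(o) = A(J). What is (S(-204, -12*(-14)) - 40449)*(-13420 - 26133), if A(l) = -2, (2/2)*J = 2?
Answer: 75205362246/47 ≈ 1.6001e+9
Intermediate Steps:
J = 2
w(o) = 8 (w(o) = 6 - 1*(-2) = 6 + 2 = 8)
S(E, M) = -5 + (8 + M)/(16 + E) (S(E, M) = -5 + (M + 8)/(E + 16) = -5 + (8 + M)/(16 + E))
(S(-204, -12*(-14)) - 40449)*(-13420 - 26133) = ((-72 - 12*(-14) - 5*(-204))/(16 - 204) - 40449)*(-13420 - 26133) = ((-72 + 168 + 1020)/(-188) - 40449)*(-39553) = (-1/188*1116 - 40449)*(-39553) = (-279/47 - 40449)*(-39553) = -1901382/47*(-39553) = 75205362246/47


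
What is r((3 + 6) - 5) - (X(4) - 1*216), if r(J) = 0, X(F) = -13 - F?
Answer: 233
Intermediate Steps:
r((3 + 6) - 5) - (X(4) - 1*216) = 0 - ((-13 - 1*4) - 1*216) = 0 - ((-13 - 4) - 216) = 0 - (-17 - 216) = 0 - 1*(-233) = 0 + 233 = 233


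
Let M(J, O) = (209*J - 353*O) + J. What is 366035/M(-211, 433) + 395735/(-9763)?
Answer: -81596316570/1924863317 ≈ -42.391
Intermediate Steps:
M(J, O) = -353*O + 210*J (M(J, O) = (-353*O + 209*J) + J = -353*O + 210*J)
366035/M(-211, 433) + 395735/(-9763) = 366035/(-353*433 + 210*(-211)) + 395735/(-9763) = 366035/(-152849 - 44310) + 395735*(-1/9763) = 366035/(-197159) - 395735/9763 = 366035*(-1/197159) - 395735/9763 = -366035/197159 - 395735/9763 = -81596316570/1924863317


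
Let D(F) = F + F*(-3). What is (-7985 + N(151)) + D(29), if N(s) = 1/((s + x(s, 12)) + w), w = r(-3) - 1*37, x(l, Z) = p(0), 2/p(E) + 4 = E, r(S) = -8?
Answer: -1697071/211 ≈ -8043.0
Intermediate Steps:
p(E) = 2/(-4 + E)
x(l, Z) = -1/2 (x(l, Z) = 2/(-4 + 0) = 2/(-4) = 2*(-1/4) = -1/2)
D(F) = -2*F (D(F) = F - 3*F = -2*F)
w = -45 (w = -8 - 1*37 = -8 - 37 = -45)
N(s) = 1/(-91/2 + s) (N(s) = 1/((s - 1/2) - 45) = 1/((-1/2 + s) - 45) = 1/(-91/2 + s))
(-7985 + N(151)) + D(29) = (-7985 + 2/(-91 + 2*151)) - 2*29 = (-7985 + 2/(-91 + 302)) - 58 = (-7985 + 2/211) - 58 = -1684833/211 - 58 = -1697071/211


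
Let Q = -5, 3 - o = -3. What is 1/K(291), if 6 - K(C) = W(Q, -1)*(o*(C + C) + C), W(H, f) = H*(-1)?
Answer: -1/18909 ≈ -5.2885e-5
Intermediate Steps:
o = 6 (o = 3 - 1*(-3) = 3 + 3 = 6)
W(H, f) = -H
K(C) = 6 - 65*C (K(C) = 6 - (-1*(-5))*(6*(C + C) + C) = 6 - 5*(6*(2*C) + C) = 6 - 5*(12*C + C) = 6 - 5*13*C = 6 - 65*C)
1/K(291) = 1/(6 - 65*291) = 1/(6 - 18915) = 1/(-18909) = -1/18909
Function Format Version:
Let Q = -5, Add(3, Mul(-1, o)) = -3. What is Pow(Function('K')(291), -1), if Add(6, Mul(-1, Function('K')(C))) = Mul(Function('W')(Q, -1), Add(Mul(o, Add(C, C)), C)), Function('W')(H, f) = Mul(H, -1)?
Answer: Rational(-1, 18909) ≈ -5.2885e-5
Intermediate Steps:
o = 6 (o = Add(3, Mul(-1, -3)) = Add(3, 3) = 6)
Function('W')(H, f) = Mul(-1, H)
Function('K')(C) = Add(6, Mul(-65, C)) (Function('K')(C) = Add(6, Mul(-1, Mul(Mul(-1, -5), Add(Mul(6, Add(C, C)), C)))) = Add(6, Mul(-1, Mul(5, Add(Mul(6, Mul(2, C)), C)))) = Add(6, Mul(-1, Mul(5, Add(Mul(12, C), C)))) = Add(6, Mul(-1, Mul(5, Mul(13, C)))) = Add(6, Mul(-1, Mul(65, C))) = Add(6, Mul(-65, C)))
Pow(Function('K')(291), -1) = Pow(Add(6, Mul(-65, 291)), -1) = Pow(Add(6, -18915), -1) = Pow(-18909, -1) = Rational(-1, 18909)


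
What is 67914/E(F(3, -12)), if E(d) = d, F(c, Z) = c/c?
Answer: 67914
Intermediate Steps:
F(c, Z) = 1
67914/E(F(3, -12)) = 67914/1 = 67914*1 = 67914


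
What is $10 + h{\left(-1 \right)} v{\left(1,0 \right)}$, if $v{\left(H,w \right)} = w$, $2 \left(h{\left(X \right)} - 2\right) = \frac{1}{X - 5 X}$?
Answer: $10$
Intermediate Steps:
$h{\left(X \right)} = 2 - \frac{1}{8 X}$ ($h{\left(X \right)} = 2 + \frac{1}{2 \left(X - 5 X\right)} = 2 + \frac{1}{2 \left(- 4 X\right)} = 2 + \frac{\left(- \frac{1}{4}\right) \frac{1}{X}}{2} = 2 - \frac{1}{8 X}$)
$10 + h{\left(-1 \right)} v{\left(1,0 \right)} = 10 + \left(2 - \frac{1}{8 \left(-1\right)}\right) 0 = 10 + \left(2 - - \frac{1}{8}\right) 0 = 10 + \left(2 + \frac{1}{8}\right) 0 = 10 + \frac{17}{8} \cdot 0 = 10 + 0 = 10$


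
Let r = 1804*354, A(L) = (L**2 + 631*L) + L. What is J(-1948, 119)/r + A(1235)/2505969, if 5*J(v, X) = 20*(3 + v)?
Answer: 121082434175/133362658242 ≈ 0.90792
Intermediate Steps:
A(L) = L**2 + 632*L
J(v, X) = 12 + 4*v (J(v, X) = (20*(3 + v))/5 = (60 + 20*v)/5 = 12 + 4*v)
r = 638616
J(-1948, 119)/r + A(1235)/2505969 = (12 + 4*(-1948))/638616 + (1235*(632 + 1235))/2505969 = (12 - 7792)*(1/638616) + (1235*1867)*(1/2505969) = -7780*1/638616 + 2305745*(1/2505969) = -1945/159654 + 2305745/2505969 = 121082434175/133362658242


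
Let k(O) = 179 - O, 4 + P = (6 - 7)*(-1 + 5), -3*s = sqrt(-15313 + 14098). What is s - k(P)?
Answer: -187 - 3*I*sqrt(15) ≈ -187.0 - 11.619*I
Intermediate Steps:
s = -3*I*sqrt(15) (s = -sqrt(-15313 + 14098)/3 = -3*I*sqrt(15) ≈ -11.619*I)
P = -8 (P = -4 + (6 - 7)*(-1 + 5) = -4 - 1*4 = -4 - 4 = -8)
s - k(P) = -3*I*sqrt(15) - (179 - 1*(-8)) = -3*I*sqrt(15) - (179 + 8) = -3*I*sqrt(15) - 1*187 = -3*I*sqrt(15) - 187 = -187 - 3*I*sqrt(15)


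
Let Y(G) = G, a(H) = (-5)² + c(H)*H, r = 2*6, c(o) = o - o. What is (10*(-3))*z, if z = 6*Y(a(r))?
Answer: -4500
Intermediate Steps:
c(o) = 0
r = 12
a(H) = 25 (a(H) = (-5)² + 0*H = 25 + 0 = 25)
z = 150 (z = 6*25 = 150)
(10*(-3))*z = (10*(-3))*150 = -30*150 = -4500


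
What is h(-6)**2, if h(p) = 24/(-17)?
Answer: 576/289 ≈ 1.9931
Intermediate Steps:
h(p) = -24/17 (h(p) = 24*(-1/17) = -24/17)
h(-6)**2 = (-24/17)**2 = 576/289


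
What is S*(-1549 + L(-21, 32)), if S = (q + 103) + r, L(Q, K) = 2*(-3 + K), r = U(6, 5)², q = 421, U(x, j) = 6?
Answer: -834960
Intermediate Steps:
r = 36 (r = 6² = 36)
L(Q, K) = -6 + 2*K
S = 560 (S = (421 + 103) + 36 = 524 + 36 = 560)
S*(-1549 + L(-21, 32)) = 560*(-1549 + (-6 + 2*32)) = 560*(-1549 + (-6 + 64)) = 560*(-1549 + 58) = 560*(-1491) = -834960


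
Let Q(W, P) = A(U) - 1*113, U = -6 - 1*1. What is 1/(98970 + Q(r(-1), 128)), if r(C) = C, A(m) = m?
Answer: 1/98850 ≈ 1.0116e-5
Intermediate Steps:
U = -7 (U = -6 - 1 = -7)
Q(W, P) = -120 (Q(W, P) = -7 - 1*113 = -7 - 113 = -120)
1/(98970 + Q(r(-1), 128)) = 1/(98970 - 120) = 1/98850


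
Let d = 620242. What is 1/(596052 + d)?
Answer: 1/1216294 ≈ 8.2217e-7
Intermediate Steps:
1/(596052 + d) = 1/(596052 + 620242) = 1/1216294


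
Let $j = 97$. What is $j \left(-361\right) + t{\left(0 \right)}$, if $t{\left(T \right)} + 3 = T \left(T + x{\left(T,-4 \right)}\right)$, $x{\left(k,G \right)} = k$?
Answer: $-35020$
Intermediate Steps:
$t{\left(T \right)} = -3 + 2 T^{2}$ ($t{\left(T \right)} = -3 + T \left(T + T\right) = -3 + T 2 T = -3 + 2 T^{2}$)
$j \left(-361\right) + t{\left(0 \right)} = 97 \left(-361\right) - \left(3 - 2 \cdot 0^{2}\right) = -35017 + \left(-3 + 2 \cdot 0\right) = -35017 + \left(-3 + 0\right) = -35017 - 3 = -35020$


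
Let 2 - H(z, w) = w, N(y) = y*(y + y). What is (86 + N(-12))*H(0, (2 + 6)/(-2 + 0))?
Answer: 2244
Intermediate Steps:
N(y) = 2*y**2 (N(y) = y*(2*y) = 2*y**2)
H(z, w) = 2 - w
(86 + N(-12))*H(0, (2 + 6)/(-2 + 0)) = (86 + 2*(-12)**2)*(2 - (2 + 6)/(-2 + 0)) = (86 + 2*144)*(2 - 8/(-2)) = (86 + 288)*(2 - 8*(-1)/2) = 374*(2 - 1*(-4)) = 374*(2 + 4) = 374*6 = 2244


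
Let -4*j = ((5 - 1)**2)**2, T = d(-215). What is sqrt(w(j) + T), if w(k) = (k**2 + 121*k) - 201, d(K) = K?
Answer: 4*I*sqrt(254) ≈ 63.75*I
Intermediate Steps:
T = -215
j = -64 (j = -(5 - 1)**4/4 = -(4**2)**2/4 = -1/4*16**2 = -1/4*256 = -64)
w(k) = -201 + k**2 + 121*k
sqrt(w(j) + T) = sqrt((-201 + (-64)**2 + 121*(-64)) - 215) = sqrt((-201 + 4096 - 7744) - 215) = sqrt(-3849 - 215) = sqrt(-4064) = 4*I*sqrt(254)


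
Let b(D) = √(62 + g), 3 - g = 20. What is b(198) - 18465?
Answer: -18465 + 3*√5 ≈ -18458.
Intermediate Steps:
g = -17 (g = 3 - 1*20 = 3 - 20 = -17)
b(D) = 3*√5 (b(D) = √(62 - 17) = √45 = 3*√5)
b(198) - 18465 = 3*√5 - 18465 = -18465 + 3*√5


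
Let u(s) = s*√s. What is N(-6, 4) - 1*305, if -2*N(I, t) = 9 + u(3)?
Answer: -619/2 - 3*√3/2 ≈ -312.10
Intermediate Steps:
u(s) = s^(3/2)
N(I, t) = -9/2 - 3*√3/2 (N(I, t) = -(9 + 3^(3/2))/2 = -(9 + 3*√3)/2 = -9/2 - 3*√3/2)
N(-6, 4) - 1*305 = (-9/2 - 3*√3/2) - 1*305 = (-9/2 - 3*√3/2) - 305 = -619/2 - 3*√3/2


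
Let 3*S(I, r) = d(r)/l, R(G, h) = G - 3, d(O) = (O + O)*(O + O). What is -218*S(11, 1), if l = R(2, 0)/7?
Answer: 6104/3 ≈ 2034.7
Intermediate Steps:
d(O) = 4*O² (d(O) = (2*O)*(2*O) = 4*O²)
R(G, h) = -3 + G
l = -⅐ (l = (-3 + 2)/7 = -1*⅐ = -⅐ ≈ -0.14286)
S(I, r) = -28*r²/3 (S(I, r) = ((4*r²)/(-⅐))/3 = ((4*r²)*(-7))/3 = (-28*r²)/3 = -28*r²/3)
-218*S(11, 1) = -(-6104)*1²/3 = -(-6104)/3 = -218*(-28/3) = 6104/3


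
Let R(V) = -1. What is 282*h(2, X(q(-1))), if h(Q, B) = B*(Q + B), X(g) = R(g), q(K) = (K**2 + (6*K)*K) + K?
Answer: -282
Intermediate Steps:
q(K) = K + 7*K**2 (q(K) = (K**2 + 6*K**2) + K = 7*K**2 + K = K + 7*K**2)
X(g) = -1
h(Q, B) = B*(B + Q)
282*h(2, X(q(-1))) = 282*(-(-1 + 2)) = 282*(-1*1) = 282*(-1) = -282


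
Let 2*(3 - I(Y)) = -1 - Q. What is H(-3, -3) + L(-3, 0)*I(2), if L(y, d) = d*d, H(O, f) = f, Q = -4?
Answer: -3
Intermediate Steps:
L(y, d) = d²
I(Y) = 3/2 (I(Y) = 3 - (-1 - 1*(-4))/2 = 3 - (-1 + 4)/2 = 3 - ½*3 = 3 - 3/2 = 3/2)
H(-3, -3) + L(-3, 0)*I(2) = -3 + 0²*(3/2) = -3 + 0*(3/2) = -3 + 0 = -3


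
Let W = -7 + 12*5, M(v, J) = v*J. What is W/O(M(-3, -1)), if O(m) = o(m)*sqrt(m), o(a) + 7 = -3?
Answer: -53*sqrt(3)/30 ≈ -3.0600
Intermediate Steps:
o(a) = -10 (o(a) = -7 - 3 = -10)
M(v, J) = J*v
O(m) = -10*sqrt(m)
W = 53 (W = -7 + 60 = 53)
W/O(M(-3, -1)) = 53/((-10*sqrt(3))) = 53*(-sqrt(3)/30) = -53*sqrt(3)/30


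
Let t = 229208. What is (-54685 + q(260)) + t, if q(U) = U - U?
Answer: 174523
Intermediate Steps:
q(U) = 0
(-54685 + q(260)) + t = (-54685 + 0) + 229208 = -54685 + 229208 = 174523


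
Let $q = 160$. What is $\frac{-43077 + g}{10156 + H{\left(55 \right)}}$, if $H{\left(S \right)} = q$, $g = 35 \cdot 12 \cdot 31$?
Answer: $- \frac{30057}{10316} \approx -2.9136$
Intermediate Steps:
$g = 13020$ ($g = 420 \cdot 31 = 13020$)
$H{\left(S \right)} = 160$
$\frac{-43077 + g}{10156 + H{\left(55 \right)}} = \frac{-43077 + 13020}{10156 + 160} = - \frac{30057}{10316}$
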